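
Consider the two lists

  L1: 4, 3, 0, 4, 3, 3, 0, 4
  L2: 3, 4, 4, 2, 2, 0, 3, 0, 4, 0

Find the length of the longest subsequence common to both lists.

Taking 4 at L1[1]=L2[3], 3 at L1[2]=L2[7], 0 at L1[3]=L2[8], 4 at L1[4]=L2[9], 0 at L1[7]=L2[10] gives a common subsequence of length 5, and the DP table's final entry dp[8][10] is also 5, so no common subsequence is longer.

5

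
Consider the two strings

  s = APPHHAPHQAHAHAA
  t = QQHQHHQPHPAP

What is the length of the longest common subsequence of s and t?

Taking H (s #4, t #3), then H (s #5, t #5), then H (s #8, t #6), then Q (s #9, t #7), then H (s #11, t #9), then A (s #12, t #11) gives a common subsequence of length 6. The LCS DP gives dp[15][12] = 6, so this is optimal.

6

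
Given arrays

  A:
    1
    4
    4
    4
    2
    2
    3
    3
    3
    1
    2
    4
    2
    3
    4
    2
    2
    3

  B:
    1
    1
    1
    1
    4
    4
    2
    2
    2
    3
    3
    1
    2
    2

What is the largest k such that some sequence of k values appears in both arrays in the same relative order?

Match 1 (A #1, B #4); then 4 (A #2, B #5); then 4 (A #3, B #6); then 2 (A #5, B #8); then 2 (A #6, B #9); then 3 (A #8, B #10); then 3 (A #9, B #11); then 1 (A #10, B #12); then 2 (A #16, B #13); then 2 (A #17, B #14) — 10 values in the same relative order in both. The LCS DP gives dp[18][14] = 10, so this is optimal.

10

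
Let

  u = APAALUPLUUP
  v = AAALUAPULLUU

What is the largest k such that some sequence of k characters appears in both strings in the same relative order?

9

One common subsequence of length 9: A [1,1], then A [3,2], then A [4,3], then L [5,4], then U [6,5], then P [7,7], then L [8,10], then U [9,11], then U [10,12], and the DP table's final entry dp[11][12] is also 9, so no common subsequence is longer.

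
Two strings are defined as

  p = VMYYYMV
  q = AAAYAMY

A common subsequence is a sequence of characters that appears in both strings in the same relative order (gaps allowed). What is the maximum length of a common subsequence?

2

Match M [2,6] → Y [5,7] — 2 characters in the same relative order in both, and the DP table's final entry dp[7][7] is also 2, so no common subsequence is longer.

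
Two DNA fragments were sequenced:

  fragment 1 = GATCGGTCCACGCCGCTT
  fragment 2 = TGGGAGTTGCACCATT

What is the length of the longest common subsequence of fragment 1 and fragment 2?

10

Match G [1,4]; then A [2,5]; then T [3,8]; then G [6,9]; then C [9,10]; then A [10,11]; then C [11,12]; then C [13,13]; then T [17,15]; then T [18,16] — 10 bases in the same relative order in both, and the DP table's final entry dp[18][16] is also 10, so no common subsequence is longer.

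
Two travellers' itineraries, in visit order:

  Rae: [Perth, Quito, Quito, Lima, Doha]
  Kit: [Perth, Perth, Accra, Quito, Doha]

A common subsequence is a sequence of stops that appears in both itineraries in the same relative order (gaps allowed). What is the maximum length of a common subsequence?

One common subsequence of length 3: Perth (Rae #1, Kit #2); then Quito (Rae #3, Kit #4); then Doha (Rae #5, Kit #5). The LCS DP gives dp[5][5] = 3, so this is optimal.

3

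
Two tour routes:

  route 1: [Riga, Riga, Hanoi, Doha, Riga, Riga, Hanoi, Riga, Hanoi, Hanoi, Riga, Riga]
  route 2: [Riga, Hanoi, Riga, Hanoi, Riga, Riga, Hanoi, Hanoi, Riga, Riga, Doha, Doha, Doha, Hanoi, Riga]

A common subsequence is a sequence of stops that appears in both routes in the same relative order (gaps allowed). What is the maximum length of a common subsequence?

One common subsequence of length 9: Riga (route 1 #1, route 2 #1); then Riga (route 1 #2, route 2 #3); then Hanoi (route 1 #3, route 2 #4); then Riga (route 1 #5, route 2 #5); then Riga (route 1 #6, route 2 #6); then Hanoi (route 1 #7, route 2 #8); then Riga (route 1 #8, route 2 #10); then Hanoi (route 1 #10, route 2 #14); then Riga (route 1 #12, route 2 #15). The LCS DP gives dp[12][15] = 9, so this is optimal.

9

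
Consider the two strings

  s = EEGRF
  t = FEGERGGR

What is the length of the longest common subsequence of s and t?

Match E at s[1]=t[2]; then E at s[2]=t[4]; then G at s[3]=t[7]; then R at s[4]=t[8] — 4 characters in the same relative order in both, and the DP table's final entry dp[5][8] is also 4, so no common subsequence is longer.

4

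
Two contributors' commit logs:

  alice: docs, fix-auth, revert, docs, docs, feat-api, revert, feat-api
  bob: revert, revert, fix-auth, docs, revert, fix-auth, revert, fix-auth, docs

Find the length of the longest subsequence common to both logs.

Taking docs (alice #1, bob #4), then fix-auth (alice #2, bob #6), then revert (alice #3, bob #7), then docs (alice #5, bob #9) gives a common subsequence of length 4. dp[8][9] = 4 confirms this is the maximum.

4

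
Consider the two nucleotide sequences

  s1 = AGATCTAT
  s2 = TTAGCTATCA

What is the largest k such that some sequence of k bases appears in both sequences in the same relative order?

Taking A at s1[1]=s2[3], then G at s1[2]=s2[4], then A at s1[3]=s2[7], then T at s1[4]=s2[8], then C at s1[5]=s2[9], then A at s1[7]=s2[10] gives a common subsequence of length 6, and the DP table's final entry dp[8][10] is also 6, so no common subsequence is longer.

6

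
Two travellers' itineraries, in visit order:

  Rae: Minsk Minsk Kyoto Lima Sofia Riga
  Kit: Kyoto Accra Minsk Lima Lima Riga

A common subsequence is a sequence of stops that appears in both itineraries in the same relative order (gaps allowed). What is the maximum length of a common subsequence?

3

Match Minsk at Rae[1]=Kit[3], Lima at Rae[4]=Kit[5], Riga at Rae[6]=Kit[6] — 3 stops in the same relative order in both. dp[6][6] = 3 confirms this is the maximum.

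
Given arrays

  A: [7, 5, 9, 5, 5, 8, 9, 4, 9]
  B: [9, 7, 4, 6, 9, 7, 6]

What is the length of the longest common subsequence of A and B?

3

Let dp[i][j] be the LCS length of the first i values of A and the first j values of B. dp[i][j] = dp[i-1][j-1]+1 when the i-th and j-th values match, else max(dp[i-1][j], dp[i][j-1]).
    ·  9  7  4  6  9  7  6
 ·  0  0  0  0  0  0  0  0
 7  0  0  1  1  1  1  1  1
 5  0  0  1  1  1  1  1  1
 9  0  1  1  1  1  2  2  2
 5  0  1  1  1  1  2  2  2
 5  0  1  1  1  1  2  2  2
 8  0  1  1  1  1  2  2  2
 9  0  1  1  1  1  2  2  2
 4  0  1  1  2  2  2  2  2
 9  0  1  1  2  2  3  3  3
dp[9][7] = 3. One LCS (by backtracking along matches): 7, 4, 9.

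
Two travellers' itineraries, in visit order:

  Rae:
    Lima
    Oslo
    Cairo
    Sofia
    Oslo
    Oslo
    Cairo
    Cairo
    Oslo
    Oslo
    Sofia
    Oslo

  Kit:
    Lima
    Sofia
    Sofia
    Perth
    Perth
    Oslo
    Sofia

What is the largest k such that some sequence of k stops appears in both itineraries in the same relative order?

4

Pick Lima [1,1], then Sofia [4,3], then Oslo [10,6], then Sofia [11,7]; all 4 stops appear in both, in order. The LCS DP gives dp[12][7] = 4, so this is optimal.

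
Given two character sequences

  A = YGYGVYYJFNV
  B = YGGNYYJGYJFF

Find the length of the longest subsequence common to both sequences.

7

Match Y (A #1, B #1), then G (A #2, B #3), then Y (A #3, B #6), then G (A #4, B #8), then Y (A #7, B #9), then J (A #8, B #10), then F (A #9, B #12) — 7 characters in the same relative order in both. dp[11][12] = 7 confirms this is the maximum.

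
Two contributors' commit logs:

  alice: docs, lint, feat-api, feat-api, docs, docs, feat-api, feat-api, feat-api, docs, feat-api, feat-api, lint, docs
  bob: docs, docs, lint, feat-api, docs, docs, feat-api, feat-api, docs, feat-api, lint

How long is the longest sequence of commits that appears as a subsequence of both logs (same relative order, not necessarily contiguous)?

10

Pick docs [1,2]; then lint [2,3]; then feat-api [4,4]; then docs [5,5]; then docs [6,6]; then feat-api [8,7]; then feat-api [9,8]; then docs [10,9]; then feat-api [12,10]; then lint [13,11]; all 10 commits appear in both, in order. The LCS DP gives dp[14][11] = 10, so this is optimal.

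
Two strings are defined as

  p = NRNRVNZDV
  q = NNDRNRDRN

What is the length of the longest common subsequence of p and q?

Let dp[i][j] be the LCS length of the first i characters of p and the first j characters of q. dp[i][j] = dp[i-1][j-1]+1 when the i-th and j-th characters match, else max(dp[i-1][j], dp[i][j-1]).
    ·  N  N  D  R  N  R  D  R  N
 ·  0  0  0  0  0  0  0  0  0  0
 N  0  1  1  1  1  1  1  1  1  1
 R  0  1  1  1  2  2  2  2  2  2
 N  0  1  2  2  2  3  3  3  3  3
 R  0  1  2  2  3  3  4  4  4  4
 V  0  1  2  2  3  3  4  4  4  4
 N  0  1  2  2  3  4  4  4  4  5
 Z  0  1  2  2  3  4  4  4  4  5
 D  0  1  2  3  3  4  4  5  5  5
 V  0  1  2  3  3  4  4  5  5  5
dp[9][9] = 5. One LCS (by backtracking along matches): NRNRN.

5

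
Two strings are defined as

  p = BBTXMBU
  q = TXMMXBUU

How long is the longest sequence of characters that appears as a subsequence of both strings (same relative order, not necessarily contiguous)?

5

Let dp[i][j] be the LCS length of the first i characters of p and the first j characters of q. dp[i][j] = dp[i-1][j-1]+1 when the i-th and j-th characters match, else max(dp[i-1][j], dp[i][j-1]).
    ·  T  X  M  M  X  B  U  U
 ·  0  0  0  0  0  0  0  0  0
 B  0  0  0  0  0  0  1  1  1
 B  0  0  0  0  0  0  1  1  1
 T  0  1  1  1  1  1  1  1  1
 X  0  1  2  2  2  2  2  2  2
 M  0  1  2  3  3  3  3  3  3
 B  0  1  2  3  3  3  4  4  4
 U  0  1  2  3  3  3  4  5  5
dp[7][8] = 5. One LCS (by backtracking along matches): TXMBU.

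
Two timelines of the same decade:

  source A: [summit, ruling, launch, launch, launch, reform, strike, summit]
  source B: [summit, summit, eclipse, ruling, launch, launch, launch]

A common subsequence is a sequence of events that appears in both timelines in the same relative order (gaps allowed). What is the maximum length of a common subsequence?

Taking summit at source A[1]=source B[2], then ruling at source A[2]=source B[4], then launch at source A[3]=source B[5], then launch at source A[4]=source B[6], then launch at source A[5]=source B[7] gives a common subsequence of length 5. Since dp[8][7] = 5, nothing longer is possible.

5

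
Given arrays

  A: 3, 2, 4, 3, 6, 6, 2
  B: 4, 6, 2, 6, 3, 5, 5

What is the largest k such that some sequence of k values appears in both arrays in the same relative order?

3

Let dp[i][j] be the LCS length of the first i values of A and the first j values of B. dp[i][j] = dp[i-1][j-1]+1 when the i-th and j-th values match, else max(dp[i-1][j], dp[i][j-1]).
    ·  4  6  2  6  3  5  5
 ·  0  0  0  0  0  0  0  0
 3  0  0  0  0  0  1  1  1
 2  0  0  0  1  1  1  1  1
 4  0  1  1  1  1  1  1  1
 3  0  1  1  1  1  2  2  2
 6  0  1  2  2  2  2  2  2
 6  0  1  2  2  3  3  3  3
 2  0  1  2  3  3  3  3  3
dp[7][7] = 3. One LCS (by backtracking along matches): 4, 6, 6.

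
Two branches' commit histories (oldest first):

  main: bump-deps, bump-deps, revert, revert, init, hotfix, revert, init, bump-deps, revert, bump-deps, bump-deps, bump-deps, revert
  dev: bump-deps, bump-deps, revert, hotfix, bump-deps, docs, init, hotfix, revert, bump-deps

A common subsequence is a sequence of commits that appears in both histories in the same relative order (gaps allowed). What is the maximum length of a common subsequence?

7

One common subsequence of length 7: bump-deps at main[1]=dev[1] → bump-deps at main[2]=dev[2] → revert at main[3]=dev[3] → init at main[5]=dev[7] → hotfix at main[6]=dev[8] → revert at main[10]=dev[9] → bump-deps at main[13]=dev[10]. The LCS DP gives dp[14][10] = 7, so this is optimal.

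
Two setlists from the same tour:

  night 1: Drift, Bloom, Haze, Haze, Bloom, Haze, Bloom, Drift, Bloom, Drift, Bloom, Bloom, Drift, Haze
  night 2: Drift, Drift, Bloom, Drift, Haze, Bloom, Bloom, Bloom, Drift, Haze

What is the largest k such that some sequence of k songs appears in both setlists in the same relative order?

One common subsequence of length 8: Drift [1,2]; then Bloom [2,3]; then Haze [6,5]; then Bloom [9,6]; then Bloom [11,7]; then Bloom [12,8]; then Drift [13,9]; then Haze [14,10], and the DP table's final entry dp[14][10] is also 8, so no common subsequence is longer.

8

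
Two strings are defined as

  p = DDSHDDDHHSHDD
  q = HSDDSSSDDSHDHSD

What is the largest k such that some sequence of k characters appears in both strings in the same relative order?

Pick D [1,3], D [2,4], S [3,7], D [5,8], D [6,9], D [7,12], H [9,13], S [10,14], D [13,15]; all 9 characters appear in both, in order. The LCS DP gives dp[13][15] = 9, so this is optimal.

9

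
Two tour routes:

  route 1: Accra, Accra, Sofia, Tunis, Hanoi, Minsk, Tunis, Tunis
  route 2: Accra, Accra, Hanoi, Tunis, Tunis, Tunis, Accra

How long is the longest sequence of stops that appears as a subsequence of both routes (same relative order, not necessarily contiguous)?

5

One common subsequence of length 5: Accra (route 1 #1, route 2 #1); then Accra (route 1 #2, route 2 #2); then Tunis (route 1 #4, route 2 #4); then Tunis (route 1 #7, route 2 #5); then Tunis (route 1 #8, route 2 #6), and the DP table's final entry dp[8][7] is also 5, so no common subsequence is longer.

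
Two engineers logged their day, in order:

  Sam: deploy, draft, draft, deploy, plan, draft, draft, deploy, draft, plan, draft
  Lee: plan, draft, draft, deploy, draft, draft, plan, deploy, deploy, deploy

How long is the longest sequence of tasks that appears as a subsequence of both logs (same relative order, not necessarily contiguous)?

6

Taking draft at Sam[2]=Lee[2], then draft at Sam[3]=Lee[3], then deploy at Sam[4]=Lee[4], then draft at Sam[6]=Lee[5], then draft at Sam[7]=Lee[6], then deploy at Sam[8]=Lee[10] gives a common subsequence of length 6. Since dp[11][10] = 6, nothing longer is possible.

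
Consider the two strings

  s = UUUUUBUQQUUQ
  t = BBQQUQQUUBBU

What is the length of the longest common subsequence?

Taking B at s[6]=t[2]; then U at s[7]=t[5]; then Q at s[8]=t[6]; then Q at s[9]=t[7]; then U at s[10]=t[9]; then U at s[11]=t[12] gives a common subsequence of length 6. The LCS DP gives dp[12][12] = 6, so this is optimal.

6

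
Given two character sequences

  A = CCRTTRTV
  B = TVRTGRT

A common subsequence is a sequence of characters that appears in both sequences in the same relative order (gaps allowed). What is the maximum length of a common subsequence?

One common subsequence of length 4: R at A[3]=B[3] → T at A[4]=B[4] → R at A[6]=B[6] → T at A[7]=B[7]. Since dp[8][7] = 4, nothing longer is possible.

4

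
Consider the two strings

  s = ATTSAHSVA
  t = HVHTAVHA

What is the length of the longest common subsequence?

Match T [3,4]; then A [5,5]; then H [6,7]; then A [9,8] — 4 characters in the same relative order in both, and the DP table's final entry dp[9][8] is also 4, so no common subsequence is longer.

4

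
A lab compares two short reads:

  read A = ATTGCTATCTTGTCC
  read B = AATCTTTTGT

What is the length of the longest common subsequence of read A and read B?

9

Let dp[i][j] be the LCS length of the first i bases of read A and the first j bases of read B. dp[i][j] = dp[i-1][j-1]+1 when the i-th and j-th bases match, else max(dp[i-1][j], dp[i][j-1]).
    ·  A  A  T  C  T  T  T  T  G  T
 ·  0  0  0  0  0  0  0  0  0  0  0
 A  0  1  1  1  1  1  1  1  1  1  1
 T  0  1  1  2  2  2  2  2  2  2  2
 T  0  1  1  2  2  3  3  3  3  3  3
 G  0  1  1  2  2  3  3  3  3  4  4
 C  0  1  1  2  3  3  3  3  3  4  4
 T  0  1  1  2  3  4  4  4  4  4  5
 A  0  1  2  2  3  4  4  4  4  4  5
 T  0  1  2  3  3  4  5  5  5  5  5
 C  0  1  2  3  4  4  5  5  5  5  5
 T  0  1  2  3  4  5  5  6  6  6  6
 T  0  1  2  3  4  5  6  6  7  7  7
 G  0  1  2  3  4  5  6  6  7  8  8
 T  0  1  2  3  4  5  6  7  7  8  9
 C  0  1  2  3  4  5  6  7  7  8  9
 C  0  1  2  3  4  5  6  7  7  8  9
dp[15][10] = 9. One LCS (by backtracking along matches): ATCTTTTGT.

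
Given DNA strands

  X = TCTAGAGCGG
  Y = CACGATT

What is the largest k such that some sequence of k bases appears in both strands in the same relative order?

4

Let dp[i][j] be the LCS length of the first i bases of X and the first j bases of Y. dp[i][j] = dp[i-1][j-1]+1 when the i-th and j-th bases match, else max(dp[i-1][j], dp[i][j-1]).
    ·  C  A  C  G  A  T  T
 ·  0  0  0  0  0  0  0  0
 T  0  0  0  0  0  0  1  1
 C  0  1  1  1  1  1  1  1
 T  0  1  1  1  1  1  2  2
 A  0  1  2  2  2  2  2  2
 G  0  1  2  2  3  3  3  3
 A  0  1  2  2  3  4  4  4
 G  0  1  2  2  3  4  4  4
 C  0  1  2  3  3  4  4  4
 G  0  1  2  3  4  4  4  4
 G  0  1  2  3  4  4  4  4
dp[10][7] = 4. One LCS (by backtracking along matches): CAGA.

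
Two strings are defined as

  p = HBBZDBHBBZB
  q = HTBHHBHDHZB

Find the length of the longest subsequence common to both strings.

7

Match H [1,1], then B [2,3], then B [3,6], then D [5,8], then H [7,9], then Z [10,10], then B [11,11] — 7 characters in the same relative order in both, and the DP table's final entry dp[11][11] is also 7, so no common subsequence is longer.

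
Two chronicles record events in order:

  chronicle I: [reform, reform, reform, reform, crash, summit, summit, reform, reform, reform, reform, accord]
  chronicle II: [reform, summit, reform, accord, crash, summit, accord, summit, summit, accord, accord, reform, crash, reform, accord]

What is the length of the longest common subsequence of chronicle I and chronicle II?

One common subsequence of length 8: reform at chronicle I[1]=chronicle II[1], reform at chronicle I[2]=chronicle II[3], crash at chronicle I[5]=chronicle II[5], summit at chronicle I[6]=chronicle II[8], summit at chronicle I[7]=chronicle II[9], reform at chronicle I[8]=chronicle II[12], reform at chronicle I[11]=chronicle II[14], accord at chronicle I[12]=chronicle II[15], and the DP table's final entry dp[12][15] is also 8, so no common subsequence is longer.

8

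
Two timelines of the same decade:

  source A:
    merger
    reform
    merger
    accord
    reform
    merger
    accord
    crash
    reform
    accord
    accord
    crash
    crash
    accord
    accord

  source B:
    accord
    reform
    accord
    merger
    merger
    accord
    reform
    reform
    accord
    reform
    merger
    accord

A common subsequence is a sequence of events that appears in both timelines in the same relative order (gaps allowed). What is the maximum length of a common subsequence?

7

Pick merger at source A[1]=source B[4] → merger at source A[3]=source B[5] → accord at source A[4]=source B[6] → reform at source A[5]=source B[8] → accord at source A[7]=source B[9] → reform at source A[9]=source B[10] → accord at source A[15]=source B[12]; all 7 events appear in both, in order, and the DP table's final entry dp[15][12] is also 7, so no common subsequence is longer.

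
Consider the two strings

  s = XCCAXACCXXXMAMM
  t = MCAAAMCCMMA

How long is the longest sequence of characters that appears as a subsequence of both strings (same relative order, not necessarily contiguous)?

7

Match C at s[2]=t[2], then A at s[4]=t[4], then A at s[6]=t[5], then C at s[7]=t[7], then C at s[8]=t[8], then M at s[12]=t[10], then A at s[13]=t[11] — 7 characters in the same relative order in both. dp[15][11] = 7 confirms this is the maximum.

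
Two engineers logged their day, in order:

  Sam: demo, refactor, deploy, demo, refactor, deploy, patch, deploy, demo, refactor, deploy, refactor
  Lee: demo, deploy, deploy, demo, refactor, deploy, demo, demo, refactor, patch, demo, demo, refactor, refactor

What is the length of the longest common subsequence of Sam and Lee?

9

Pick demo [1,4]; then refactor [2,5]; then deploy [3,6]; then demo [4,8]; then refactor [5,9]; then patch [7,10]; then demo [9,12]; then refactor [10,13]; then refactor [12,14]; all 9 tasks appear in both, in order. The LCS DP gives dp[12][14] = 9, so this is optimal.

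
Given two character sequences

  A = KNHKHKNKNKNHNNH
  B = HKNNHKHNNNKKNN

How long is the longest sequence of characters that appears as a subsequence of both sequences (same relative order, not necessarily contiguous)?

One common subsequence of length 10: K [1,2], N [2,4], H [3,5], K [4,6], H [5,7], N [7,10], K [8,11], K [10,12], N [13,13], N [14,14]. The LCS DP gives dp[15][14] = 10, so this is optimal.

10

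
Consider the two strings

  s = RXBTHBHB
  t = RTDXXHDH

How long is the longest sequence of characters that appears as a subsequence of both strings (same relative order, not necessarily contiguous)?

Let dp[i][j] be the LCS length of the first i characters of s and the first j characters of t. dp[i][j] = dp[i-1][j-1]+1 when the i-th and j-th characters match, else max(dp[i-1][j], dp[i][j-1]).
    ·  R  T  D  X  X  H  D  H
 ·  0  0  0  0  0  0  0  0  0
 R  0  1  1  1  1  1  1  1  1
 X  0  1  1  1  2  2  2  2  2
 B  0  1  1  1  2  2  2  2  2
 T  0  1  2  2  2  2  2  2  2
 H  0  1  2  2  2  2  3  3  3
 B  0  1  2  2  2  2  3  3  3
 H  0  1  2  2  2  2  3  3  4
 B  0  1  2  2  2  2  3  3  4
dp[8][8] = 4. One LCS (by backtracking along matches): RXHH.

4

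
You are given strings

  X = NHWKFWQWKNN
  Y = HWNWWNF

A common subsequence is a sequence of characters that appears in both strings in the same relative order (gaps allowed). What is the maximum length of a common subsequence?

5

Taking H [2,1], then W [3,2], then W [6,4], then W [8,5], then N [10,6] gives a common subsequence of length 5. The LCS DP gives dp[11][7] = 5, so this is optimal.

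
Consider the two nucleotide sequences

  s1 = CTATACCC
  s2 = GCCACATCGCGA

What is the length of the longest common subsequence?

Taking C [1,5]; then A [3,6]; then T [4,7]; then C [6,8]; then C [7,10] gives a common subsequence of length 5, and the DP table's final entry dp[8][12] is also 5, so no common subsequence is longer.

5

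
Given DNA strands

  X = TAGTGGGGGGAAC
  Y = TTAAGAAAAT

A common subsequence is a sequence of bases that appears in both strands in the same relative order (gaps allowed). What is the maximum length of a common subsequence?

5

Match T [1,2] → A [2,4] → G [3,5] → A [11,8] → A [12,9] — 5 bases in the same relative order in both. The LCS DP gives dp[13][10] = 5, so this is optimal.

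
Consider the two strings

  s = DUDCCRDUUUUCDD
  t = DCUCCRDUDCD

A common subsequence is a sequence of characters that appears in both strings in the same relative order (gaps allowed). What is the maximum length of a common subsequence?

Taking D at s[1]=t[1] → U at s[2]=t[3] → C at s[4]=t[4] → C at s[5]=t[5] → R at s[6]=t[6] → D at s[7]=t[7] → U at s[8]=t[8] → C at s[12]=t[10] → D at s[14]=t[11] gives a common subsequence of length 9. dp[14][11] = 9 confirms this is the maximum.

9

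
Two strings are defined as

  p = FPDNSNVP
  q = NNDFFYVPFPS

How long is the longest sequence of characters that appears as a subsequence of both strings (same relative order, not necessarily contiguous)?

Let dp[i][j] be the LCS length of the first i characters of p and the first j characters of q. dp[i][j] = dp[i-1][j-1]+1 when the i-th and j-th characters match, else max(dp[i-1][j], dp[i][j-1]).
    ·  N  N  D  F  F  Y  V  P  F  P  S
 ·  0  0  0  0  0  0  0  0  0  0  0  0
 F  0  0  0  0  1  1  1  1  1  1  1  1
 P  0  0  0  0  1  1  1  1  2  2  2  2
 D  0  0  0  1  1  1  1  1  2  2  2  2
 N  0  1  1  1  1  1  1  1  2  2  2  2
 S  0  1  1  1  1  1  1  1  2  2  2  3
 N  0  1  2  2  2  2  2  2  2  2  2  3
 V  0  1  2  2  2  2  2  3  3  3  3  3
 P  0  1  2  2  2  2  2  3  4  4  4  4
dp[8][11] = 4. One LCS (by backtracking along matches): NNVP.

4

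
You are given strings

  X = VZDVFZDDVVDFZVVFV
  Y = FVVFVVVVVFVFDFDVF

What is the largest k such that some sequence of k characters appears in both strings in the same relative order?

Taking V at X[1]=Y[2] → V at X[4]=Y[3] → F at X[5]=Y[4] → V at X[9]=Y[9] → V at X[10]=Y[11] → D at X[11]=Y[13] → F at X[12]=Y[14] → V at X[15]=Y[16] → F at X[16]=Y[17] gives a common subsequence of length 9. Since dp[17][17] = 9, nothing longer is possible.

9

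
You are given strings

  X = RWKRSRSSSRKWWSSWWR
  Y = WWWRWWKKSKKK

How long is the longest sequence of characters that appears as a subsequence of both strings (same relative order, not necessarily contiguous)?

Match R (X #1, Y #4); then W (X #2, Y #6); then K (X #3, Y #8); then S (X #5, Y #9); then K (X #11, Y #12) — 5 characters in the same relative order in both. Since dp[18][12] = 5, nothing longer is possible.

5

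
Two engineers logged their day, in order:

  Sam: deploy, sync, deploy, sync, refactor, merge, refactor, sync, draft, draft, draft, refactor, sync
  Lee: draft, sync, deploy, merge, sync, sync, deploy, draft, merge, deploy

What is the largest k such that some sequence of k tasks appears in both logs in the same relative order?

5

Pick sync at Sam[2]=Lee[2], deploy at Sam[3]=Lee[3], sync at Sam[4]=Lee[5], sync at Sam[8]=Lee[6], draft at Sam[9]=Lee[8]; all 5 tasks appear in both, in order. Since dp[13][10] = 5, nothing longer is possible.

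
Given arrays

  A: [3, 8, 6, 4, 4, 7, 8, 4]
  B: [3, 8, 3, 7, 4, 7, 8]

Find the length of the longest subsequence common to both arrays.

5

One common subsequence of length 5: 3 at A[1]=B[1], 8 at A[2]=B[2], 4 at A[5]=B[5], 7 at A[6]=B[6], 8 at A[7]=B[7]. Since dp[8][7] = 5, nothing longer is possible.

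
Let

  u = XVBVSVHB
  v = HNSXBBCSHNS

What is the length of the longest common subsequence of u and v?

4

Let dp[i][j] be the LCS length of the first i characters of u and the first j characters of v. dp[i][j] = dp[i-1][j-1]+1 when the i-th and j-th characters match, else max(dp[i-1][j], dp[i][j-1]).
    ·  H  N  S  X  B  B  C  S  H  N  S
 ·  0  0  0  0  0  0  0  0  0  0  0  0
 X  0  0  0  0  1  1  1  1  1  1  1  1
 V  0  0  0  0  1  1  1  1  1  1  1  1
 B  0  0  0  0  1  2  2  2  2  2  2  2
 V  0  0  0  0  1  2  2  2  2  2  2  2
 S  0  0  0  1  1  2  2  2  3  3  3  3
 V  0  0  0  1  1  2  2  2  3  3  3  3
 H  0  1  1  1  1  2  2  2  3  4  4  4
 B  0  1  1  1  1  2  3  3  3  4  4  4
dp[8][11] = 4. One LCS (by backtracking along matches): XBSH.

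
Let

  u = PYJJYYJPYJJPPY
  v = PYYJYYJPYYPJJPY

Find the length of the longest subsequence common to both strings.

12

Pick P [1,1]; then Y [2,3]; then J [4,4]; then Y [5,5]; then Y [6,6]; then J [7,7]; then P [8,8]; then Y [9,10]; then J [10,12]; then J [11,13]; then P [13,14]; then Y [14,15]; all 12 characters appear in both, in order. Since dp[14][15] = 12, nothing longer is possible.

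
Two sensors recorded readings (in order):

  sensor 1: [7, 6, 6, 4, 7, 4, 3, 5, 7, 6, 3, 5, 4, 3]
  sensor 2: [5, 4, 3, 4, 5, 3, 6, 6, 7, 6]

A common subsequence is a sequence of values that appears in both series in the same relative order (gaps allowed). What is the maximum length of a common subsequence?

5

Match 4 at sensor 1[4]=sensor 2[2], then 4 at sensor 1[6]=sensor 2[4], then 3 at sensor 1[7]=sensor 2[6], then 7 at sensor 1[9]=sensor 2[9], then 6 at sensor 1[10]=sensor 2[10] — 5 values in the same relative order in both. Since dp[14][10] = 5, nothing longer is possible.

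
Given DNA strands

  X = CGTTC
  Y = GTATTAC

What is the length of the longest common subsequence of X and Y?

Let dp[i][j] be the LCS length of the first i bases of X and the first j bases of Y. dp[i][j] = dp[i-1][j-1]+1 when the i-th and j-th bases match, else max(dp[i-1][j], dp[i][j-1]).
    ·  G  T  A  T  T  A  C
 ·  0  0  0  0  0  0  0  0
 C  0  0  0  0  0  0  0  1
 G  0  1  1  1  1  1  1  1
 T  0  1  2  2  2  2  2  2
 T  0  1  2  2  3  3  3  3
 C  0  1  2  2  3  3  3  4
dp[5][7] = 4. One LCS (by backtracking along matches): GTTC.

4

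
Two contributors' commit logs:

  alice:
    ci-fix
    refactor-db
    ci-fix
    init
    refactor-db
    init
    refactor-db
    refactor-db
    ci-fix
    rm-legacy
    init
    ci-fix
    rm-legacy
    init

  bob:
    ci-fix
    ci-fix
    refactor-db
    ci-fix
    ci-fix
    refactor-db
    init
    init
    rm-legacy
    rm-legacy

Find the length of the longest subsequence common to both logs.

Match ci-fix at alice[1]=bob[2], refactor-db at alice[2]=bob[3], ci-fix at alice[3]=bob[5], init at alice[4]=bob[7], init at alice[6]=bob[8], rm-legacy at alice[10]=bob[9], rm-legacy at alice[13]=bob[10] — 7 commits in the same relative order in both. Since dp[14][10] = 7, nothing longer is possible.

7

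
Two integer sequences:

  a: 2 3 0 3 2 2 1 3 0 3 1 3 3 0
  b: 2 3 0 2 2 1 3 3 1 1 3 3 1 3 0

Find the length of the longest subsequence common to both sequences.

Taking 2 [1,1] → 3 [2,2] → 0 [3,3] → 2 [5,4] → 2 [6,5] → 1 [7,6] → 3 [8,7] → 3 [10,8] → 1 [11,10] → 3 [12,12] → 3 [13,14] → 0 [14,15] gives a common subsequence of length 12. The LCS DP gives dp[14][15] = 12, so this is optimal.

12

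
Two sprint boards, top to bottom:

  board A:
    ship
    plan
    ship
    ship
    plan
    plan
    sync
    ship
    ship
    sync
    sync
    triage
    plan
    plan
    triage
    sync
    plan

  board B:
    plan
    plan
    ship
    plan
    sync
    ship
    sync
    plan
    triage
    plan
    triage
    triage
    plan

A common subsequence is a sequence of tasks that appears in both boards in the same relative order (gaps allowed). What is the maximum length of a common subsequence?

Pick plan at board A[2]=board B[2]; then ship at board A[4]=board B[3]; then plan at board A[6]=board B[4]; then sync at board A[7]=board B[5]; then ship at board A[9]=board B[6]; then sync at board A[10]=board B[7]; then triage at board A[12]=board B[9]; then plan at board A[13]=board B[10]; then triage at board A[15]=board B[12]; then plan at board A[17]=board B[13]; all 10 tasks appear in both, in order. The LCS DP gives dp[17][13] = 10, so this is optimal.

10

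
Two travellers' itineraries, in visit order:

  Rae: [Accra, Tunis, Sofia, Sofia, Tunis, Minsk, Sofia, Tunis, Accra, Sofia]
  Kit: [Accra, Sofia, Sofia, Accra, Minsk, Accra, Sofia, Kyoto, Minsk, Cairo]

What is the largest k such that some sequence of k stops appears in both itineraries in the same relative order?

6

Pick Accra [1,1]; then Sofia [3,2]; then Sofia [4,3]; then Minsk [6,5]; then Accra [9,6]; then Sofia [10,7]; all 6 stops appear in both, in order. dp[10][10] = 6 confirms this is the maximum.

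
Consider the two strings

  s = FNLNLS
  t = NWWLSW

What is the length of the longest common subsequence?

3

One common subsequence of length 3: N [2,1] → L [5,4] → S [6,5]. dp[6][6] = 3 confirms this is the maximum.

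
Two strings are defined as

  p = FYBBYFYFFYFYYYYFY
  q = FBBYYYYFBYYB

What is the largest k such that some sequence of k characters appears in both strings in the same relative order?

9

Taking F [1,1]; then B [3,2]; then B [4,3]; then Y [5,5]; then Y [7,6]; then Y [10,7]; then F [11,8]; then Y [12,10]; then Y [13,11] gives a common subsequence of length 9. The LCS DP gives dp[17][12] = 9, so this is optimal.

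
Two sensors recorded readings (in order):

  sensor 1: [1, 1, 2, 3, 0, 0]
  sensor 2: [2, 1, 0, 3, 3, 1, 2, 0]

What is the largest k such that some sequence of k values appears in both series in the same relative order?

Let dp[i][j] be the LCS length of the first i values of sensor 1 and the first j values of sensor 2. dp[i][j] = dp[i-1][j-1]+1 when the i-th and j-th values match, else max(dp[i-1][j], dp[i][j-1]).
    ·  2  1  0  3  3  1  2  0
 ·  0  0  0  0  0  0  0  0  0
 1  0  0  1  1  1  1  1  1  1
 1  0  0  1  1  1  1  2  2  2
 2  0  1  1  1  1  1  2  3  3
 3  0  1  1  1  2  2  2  3  3
 0  0  1  1  2  2  2  2  3  4
 0  0  1  1  2  2  2  2  3  4
dp[6][8] = 4. One LCS (by backtracking along matches): 1, 1, 2, 0.

4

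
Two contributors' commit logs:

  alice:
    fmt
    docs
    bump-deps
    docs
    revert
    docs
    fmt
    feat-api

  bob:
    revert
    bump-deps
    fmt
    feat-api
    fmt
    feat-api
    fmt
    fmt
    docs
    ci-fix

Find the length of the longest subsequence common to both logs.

Match fmt [1,3] → fmt [7,5] → feat-api [8,6] — 3 commits in the same relative order in both, and the DP table's final entry dp[8][10] is also 3, so no common subsequence is longer.

3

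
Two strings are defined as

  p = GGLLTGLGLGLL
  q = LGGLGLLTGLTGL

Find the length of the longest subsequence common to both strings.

9

Match G (p #1, q #3); then G (p #2, q #5); then L (p #3, q #6); then L (p #4, q #7); then T (p #5, q #8); then G (p #6, q #9); then L (p #7, q #10); then G (p #10, q #12); then L (p #12, q #13) — 9 characters in the same relative order in both, and the DP table's final entry dp[12][13] is also 9, so no common subsequence is longer.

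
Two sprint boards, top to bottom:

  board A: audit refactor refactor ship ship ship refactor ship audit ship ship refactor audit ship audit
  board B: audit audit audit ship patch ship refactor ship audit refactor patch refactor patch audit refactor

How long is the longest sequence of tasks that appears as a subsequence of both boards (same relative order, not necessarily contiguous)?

8

Taking audit [1,3] → ship [4,4] → ship [6,6] → refactor [7,7] → ship [8,8] → audit [9,9] → refactor [12,12] → audit [13,14] gives a common subsequence of length 8. Since dp[15][15] = 8, nothing longer is possible.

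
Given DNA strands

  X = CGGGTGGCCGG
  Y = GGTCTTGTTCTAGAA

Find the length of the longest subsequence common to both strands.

6

One common subsequence of length 6: G [2,1], then G [3,2], then G [4,7], then T [5,9], then C [8,10], then G [10,13]. Since dp[11][15] = 6, nothing longer is possible.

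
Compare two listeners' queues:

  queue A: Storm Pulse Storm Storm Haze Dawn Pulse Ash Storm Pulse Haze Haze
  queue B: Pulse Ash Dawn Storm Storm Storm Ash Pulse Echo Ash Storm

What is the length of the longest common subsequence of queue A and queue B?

6

Taking Storm (queue A #1, queue B #4), Storm (queue A #3, queue B #5), Storm (queue A #4, queue B #6), Pulse (queue A #7, queue B #8), Ash (queue A #8, queue B #10), Storm (queue A #9, queue B #11) gives a common subsequence of length 6, and the DP table's final entry dp[12][11] is also 6, so no common subsequence is longer.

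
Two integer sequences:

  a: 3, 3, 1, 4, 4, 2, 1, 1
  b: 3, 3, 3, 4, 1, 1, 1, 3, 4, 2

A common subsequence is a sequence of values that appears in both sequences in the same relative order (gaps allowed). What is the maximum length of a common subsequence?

Taking 3 [1,2], 3 [2,3], 1 [3,7], 4 [5,9], 2 [6,10] gives a common subsequence of length 5. The LCS DP gives dp[8][10] = 5, so this is optimal.

5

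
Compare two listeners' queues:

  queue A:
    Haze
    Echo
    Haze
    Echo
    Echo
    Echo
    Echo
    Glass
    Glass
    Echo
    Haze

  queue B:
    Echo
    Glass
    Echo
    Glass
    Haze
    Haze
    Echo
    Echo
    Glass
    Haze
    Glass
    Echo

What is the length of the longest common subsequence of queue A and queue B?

7

Pick Haze at queue A[1]=queue B[5], Haze at queue A[3]=queue B[6], Echo at queue A[6]=queue B[7], Echo at queue A[7]=queue B[8], Glass at queue A[8]=queue B[9], Glass at queue A[9]=queue B[11], Echo at queue A[10]=queue B[12]; all 7 songs appear in both, in order. Since dp[11][12] = 7, nothing longer is possible.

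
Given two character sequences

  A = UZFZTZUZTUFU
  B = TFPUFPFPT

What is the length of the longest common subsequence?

Match U at A[1]=B[4], F at A[3]=B[7], T at A[9]=B[9] — 3 characters in the same relative order in both. The LCS DP gives dp[12][9] = 3, so this is optimal.

3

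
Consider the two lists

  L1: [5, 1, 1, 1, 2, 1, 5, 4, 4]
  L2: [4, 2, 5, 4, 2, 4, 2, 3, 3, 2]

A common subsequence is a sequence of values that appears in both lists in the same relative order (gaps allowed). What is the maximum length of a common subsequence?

Match 2 at L1[5]=L2[2], 5 at L1[7]=L2[3], 4 at L1[8]=L2[4], 4 at L1[9]=L2[6] — 4 values in the same relative order in both, and the DP table's final entry dp[9][10] is also 4, so no common subsequence is longer.

4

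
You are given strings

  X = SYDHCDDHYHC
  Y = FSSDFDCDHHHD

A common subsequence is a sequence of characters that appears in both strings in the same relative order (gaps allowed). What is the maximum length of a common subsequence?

6

Pick S [1,3]; then D [3,6]; then C [5,7]; then D [6,8]; then H [8,10]; then H [10,11]; all 6 characters appear in both, in order. dp[11][12] = 6 confirms this is the maximum.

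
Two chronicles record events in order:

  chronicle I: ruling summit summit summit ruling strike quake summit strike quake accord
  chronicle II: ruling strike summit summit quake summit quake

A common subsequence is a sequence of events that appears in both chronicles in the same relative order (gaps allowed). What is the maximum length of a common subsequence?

6

One common subsequence of length 6: ruling at chronicle I[1]=chronicle II[1]; then summit at chronicle I[3]=chronicle II[3]; then summit at chronicle I[4]=chronicle II[4]; then quake at chronicle I[7]=chronicle II[5]; then summit at chronicle I[8]=chronicle II[6]; then quake at chronicle I[10]=chronicle II[7], and the DP table's final entry dp[11][7] is also 6, so no common subsequence is longer.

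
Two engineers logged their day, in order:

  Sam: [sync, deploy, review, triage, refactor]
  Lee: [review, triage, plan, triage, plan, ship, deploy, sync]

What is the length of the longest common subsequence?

2

Pick review at Sam[3]=Lee[1] → triage at Sam[4]=Lee[4]; all 2 tasks appear in both, in order. The LCS DP gives dp[5][8] = 2, so this is optimal.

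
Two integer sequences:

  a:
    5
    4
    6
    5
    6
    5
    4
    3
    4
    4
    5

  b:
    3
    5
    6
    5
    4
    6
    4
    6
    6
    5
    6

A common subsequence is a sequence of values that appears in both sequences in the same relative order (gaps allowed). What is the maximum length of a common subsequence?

6

Let dp[i][j] be the LCS length of the first i values of a and the first j values of b. dp[i][j] = dp[i-1][j-1]+1 when the i-th and j-th values match, else max(dp[i-1][j], dp[i][j-1]).
    ·  3  5  6  5  4  6  4  6  6  5  6
 ·  0  0  0  0  0  0  0  0  0  0  0  0
 5  0  0  1  1  1  1  1  1  1  1  1  1
 4  0  0  1  1  1  2  2  2  2  2  2  2
 6  0  0  1  2  2  2  3  3  3  3  3  3
 5  0  0  1  2  3  3  3  3  3  3  4  4
 6  0  0  1  2  3  3  4  4  4  4  4  5
 5  0  0  1  2  3  3  4  4  4  4  5  5
 4  0  0  1  2  3  4  4  5  5  5  5  5
 3  0  1  1  2  3  4  4  5  5  5  5  5
 4  0  1  1  2  3  4  4  5  5  5  5  5
 4  0  1  1  2  3  4  4  5  5  5  5  5
 5  0  1  2  2  3  4  4  5  5  5  6  6
dp[11][11] = 6. One LCS (by backtracking along matches): 5, 6, 5, 6, 4, 5.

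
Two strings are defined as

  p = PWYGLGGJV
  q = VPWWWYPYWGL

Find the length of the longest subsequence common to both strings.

5

Match P at p[1]=q[2] → W at p[2]=q[5] → Y at p[3]=q[8] → G at p[4]=q[10] → L at p[5]=q[11] — 5 characters in the same relative order in both. Since dp[9][11] = 5, nothing longer is possible.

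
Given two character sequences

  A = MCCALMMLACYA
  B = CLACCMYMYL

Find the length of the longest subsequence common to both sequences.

5

Match C (A #2, B #4), C (A #3, B #5), M (A #6, B #6), M (A #7, B #8), L (A #8, B #10) — 5 characters in the same relative order in both, and the DP table's final entry dp[12][10] is also 5, so no common subsequence is longer.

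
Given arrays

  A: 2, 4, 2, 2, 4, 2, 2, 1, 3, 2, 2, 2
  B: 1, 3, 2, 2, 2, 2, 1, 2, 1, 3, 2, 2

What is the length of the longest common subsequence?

Taking 2 at A[1]=B[3], 2 at A[3]=B[4], 2 at A[4]=B[5], 2 at A[6]=B[6], 2 at A[7]=B[8], 1 at A[8]=B[9], 3 at A[9]=B[10], 2 at A[11]=B[11], 2 at A[12]=B[12] gives a common subsequence of length 9. Since dp[12][12] = 9, nothing longer is possible.

9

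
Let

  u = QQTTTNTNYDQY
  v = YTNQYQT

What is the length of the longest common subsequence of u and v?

Match T [5,2], N [6,3], Y [9,5], Q [11,6] — 4 characters in the same relative order in both. dp[12][7] = 4 confirms this is the maximum.

4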